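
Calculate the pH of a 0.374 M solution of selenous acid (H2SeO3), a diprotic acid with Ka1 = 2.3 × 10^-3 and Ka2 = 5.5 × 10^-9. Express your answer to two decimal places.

Ka1 ≫ Ka2, so treat the first dissociation as the only significant source of H+.
Ka1 = x²/(0.374 − x) = 2.3 × 10^-3
Solving the quadratic: x = (−Ka1 + √(Ka1² + 4·Ka1·C₀))/2 = 2.82 × 10^-2 M
pH = −log(2.82 × 10^-2) = 1.55

pH = 1.55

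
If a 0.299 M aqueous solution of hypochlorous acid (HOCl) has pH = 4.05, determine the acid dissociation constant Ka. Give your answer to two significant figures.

[H+] = 10^(-4.05) = 8.91 × 10^-5 M
At equilibrium [HA] = 0.299 − 8.91 × 10^-5 = 2.99 × 10^-1 M
Ka = [H+][A-]/[HA] = (8.91 × 10^-5)² / 2.99 × 10^-1 = 2.7 × 10^-8

Ka = 2.7 × 10^-8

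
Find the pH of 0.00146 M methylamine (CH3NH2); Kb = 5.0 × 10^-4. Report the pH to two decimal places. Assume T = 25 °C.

CH3NH2 + H2O ⇌ CH3NH3+ + OH-
From the ICE table, Kb = [OH-]²/(0.00146 − [OH-]) = 5.0 × 10^-4.
[OH-] is not negligible relative to C₀; solve [OH-]² + 0.0005·[OH-] − 7.3e-07 = 0.
[OH-] = (−Kb + √(Kb² + 4·Kb·C₀))/2 = 6.40 × 10^-4 M
pOH = 3.19, so pH = 14.00 − pOH = 10.81

pH = 10.81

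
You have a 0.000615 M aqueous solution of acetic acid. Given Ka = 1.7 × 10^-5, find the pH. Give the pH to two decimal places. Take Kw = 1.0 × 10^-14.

CH3COOH ⇌ CH3COO- + H+
Ka = x²/(0.000615 − x) = 1.7 × 10^-5
x is not negligible relative to C₀; solve x² + 1.7e-05·x − 1.05e-08 = 0.
x = (−Ka + √(Ka² + 4·Ka·C₀))/2 = 9.41 × 10^-5 M
pH = −log[H+] = −log(9.41 × 10^-5) = 4.03

pH = 4.03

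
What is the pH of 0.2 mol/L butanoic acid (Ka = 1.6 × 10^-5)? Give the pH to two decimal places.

CH3(CH2)2COOH ⇌ CH3(CH2)2COO- + H+
From the ICE table, Ka = [H+]²/(0.2 − [H+]) = 1.6 × 10^-5.
Since Ka ≪ C₀, [H+] ≈ √(Ka·C₀) = 1.79 × 10^-3 M.
([H+]/C₀ = 0.89% < 5%, so the approximation holds.)
pH = −log(1.79 × 10^-3) = 2.75

pH = 2.75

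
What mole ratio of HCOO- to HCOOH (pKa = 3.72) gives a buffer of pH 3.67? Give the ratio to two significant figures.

pH = pKa + log(r) ⇒ log(r) = 3.67 − 3.72 = -0.05
r = [HCOO-]/[HCOOH] = 10^(-0.05) = 0.891

ratio = 0.89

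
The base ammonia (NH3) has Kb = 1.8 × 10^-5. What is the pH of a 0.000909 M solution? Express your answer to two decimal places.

pH = 10.08

NH3 + H2O ⇌ NH4+ + OH-
Kb = [OH-]²/(0.000909 − [OH-]) = 1.8 × 10^-5
Here C₀/Kb ≈ 50.5, so the small-[OH-] approximation fails. Use the quadratic:
[OH-] = [−1.8e-05 + √(1.8e-05² + 6.54e-08)]/2 = 1.19 × 10^-4 M
pOH = −log(1.19 × 10^-4) = 3.92; pH = 14.00 − 3.92 = 10.08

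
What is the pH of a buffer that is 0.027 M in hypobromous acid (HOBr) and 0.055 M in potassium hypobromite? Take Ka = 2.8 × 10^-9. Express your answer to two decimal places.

pKa = −log(2.8 × 10^-9) = 8.553
pH = pKa + log([A⁻]/[HA]) = 8.553 + log(0.055/0.027)
pH = 8.553 + (+0.309) = 8.86

pH = 8.86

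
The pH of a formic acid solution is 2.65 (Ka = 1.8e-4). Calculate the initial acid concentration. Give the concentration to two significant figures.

C₀ = 3.0 × 10^-2 M

[H+] = 10^(-2.65) = 2.24 × 10^-3 M = x
Ka = x²/(C₀ − x) ⇒ C₀ = x + x²/Ka
C₀ = 2.24 × 10^-3 + (2.24 × 10^-3)²/(1.8 × 10^-4) = 3.01 × 10^-2 M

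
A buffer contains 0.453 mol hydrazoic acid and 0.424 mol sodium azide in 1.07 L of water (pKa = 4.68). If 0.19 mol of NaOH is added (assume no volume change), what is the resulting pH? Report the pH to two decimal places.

OH- converts HN3 to N3-: HN3 → 0.263 mol, N3- → 0.614 mol.
Henderson–Hasselbalch with mole ratio 0.614/0.263: pH = 4.68 + (+0.368)

pH = 5.05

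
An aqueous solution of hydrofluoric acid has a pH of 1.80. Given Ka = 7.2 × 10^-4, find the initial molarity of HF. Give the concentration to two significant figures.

[H+] = 10^(-1.80) = 1.58 × 10^-2 M = x
Ka = x²/(C₀ − x) ⇒ C₀ = x + x²/Ka
C₀ = 1.58 × 10^-2 + (1.58 × 10^-2)²/(7.2 × 10^-4) = 3.63 × 10^-1 M

C₀ = 3.6 × 10^-1 M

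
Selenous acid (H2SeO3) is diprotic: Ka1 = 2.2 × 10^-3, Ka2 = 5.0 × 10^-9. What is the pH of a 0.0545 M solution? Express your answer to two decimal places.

Since Ka1 ≫ Ka2, the first ionization dominates [H+].
Ka1 = x²/(0.0545 − x) = 2.2 × 10^-3
Solving the quadratic: x = (−Ka1 + √(Ka1² + 4·Ka1·C₀))/2 = 9.90 × 10^-3 M
pH = −log(9.90 × 10^-3) = 2.00

pH = 2.00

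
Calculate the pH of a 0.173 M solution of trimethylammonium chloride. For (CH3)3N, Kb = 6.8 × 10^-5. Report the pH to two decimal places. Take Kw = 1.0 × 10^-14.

(CH3)3NH+ is the conjugate acid of the weak base (CH3)3N.
Ka = Kw/Kb = 1.0×10^-14 / 6.8 × 10^-5 = 1.47 × 10^-10
Ka = [H+]²/(0.173 − [H+]) = 1.47 × 10^-10
Since Ka ≪ C₀, [H+] ≈ √(Ka·C₀) = 5.04 × 10^-6 M.
pH = −log[H+] = −log(5.04 × 10^-6) = 5.30

pH = 5.30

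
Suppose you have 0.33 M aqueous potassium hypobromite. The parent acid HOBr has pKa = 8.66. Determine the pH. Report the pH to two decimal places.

OBr- is the conjugate base of the weak acid HOBr.
Ka = 10^(−8.66) = 2.19 × 10^-9
Kb = Kw/Ka = 1.0×10^-14 / 2.19 × 10^-9 = 4.57 × 10^-6
From the ICE table, Kb = [OH-]²/(0.33 − [OH-]) = 4.57 × 10^-6.
Since Kb ≪ C₀, [OH-] ≈ √(Kb·C₀) = 1.23 × 10^-3 M.
([OH-]/C₀ = 0.37% < 5%, so the approximation holds.)
pOH = −log(1.23 × 10^-3) = 2.91; pH = 14.00 − 2.91 = 11.09

pH = 11.09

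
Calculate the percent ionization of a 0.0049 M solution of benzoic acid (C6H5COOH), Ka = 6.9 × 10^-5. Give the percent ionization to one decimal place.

C6H5COOH ⇌ C6H5COO- + H+; let x = [H+] at equilibrium.
Solve x² + 6.9e-05x − 3.38e-07 = 0 → x = 5.48 × 10^-4 M
% ionization = x/C₀ × 100% = 5.48 × 10^-4/0.0049 × 100% = 11.2%

11.2%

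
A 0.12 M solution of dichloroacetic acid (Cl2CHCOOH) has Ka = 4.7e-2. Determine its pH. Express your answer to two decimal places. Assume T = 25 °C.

Cl2CHCOOH ⇌ Cl2CHCOO- + H+
Ka = x²/(0.12 − x) = 4.7 × 10^-2
The 5% rule fails; solving x² + Ka·x − Ka·C₀ = 0 exactly:
x = [−0.047 + √(0.047² + 0.0226)]/2 = 5.52 × 10^-2 M
pH = −log(5.52 × 10^-2) = 1.26

pH = 1.26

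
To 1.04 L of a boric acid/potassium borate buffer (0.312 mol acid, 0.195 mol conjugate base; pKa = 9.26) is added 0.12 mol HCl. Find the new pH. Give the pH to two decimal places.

After neutralization: n(B(OH)3) = 0.432 mol, n(B(OH)4-) = 0.075 mol.
Henderson–Hasselbalch with mole ratio 0.075/0.432: pH = 9.26 + (-0.760)

pH = 8.50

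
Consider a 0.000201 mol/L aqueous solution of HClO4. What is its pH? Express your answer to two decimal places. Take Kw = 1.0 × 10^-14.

pH = 3.70

HClO4 is a strong acid and dissociates completely, so [H+] = 0.000201 M.
pH = -log(0.000201) = 3.70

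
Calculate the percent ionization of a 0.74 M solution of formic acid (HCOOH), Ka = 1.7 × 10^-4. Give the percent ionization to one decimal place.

1.5%

HCOOH ⇌ HCOO- + H+; let x = [H+] at equilibrium.
x ≈ √(Ka·C₀) = √(1.7 × 10^-4 × 0.74) = 1.12 × 10^-2 M
Fraction ionized = 1.12 × 10^-2 / 0.74 = 0.0151 → 1.5%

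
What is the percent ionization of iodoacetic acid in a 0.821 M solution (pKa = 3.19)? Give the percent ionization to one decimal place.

ICH2COOH ⇌ ICH2COO- + H+; let x = [H+] at equilibrium.
Ka = 10^(−3.19) = 6.46 × 10^-4
x ≈ √(Ka·C₀) = √(6.46 × 10^-4 × 0.821) = 2.30 × 10^-2 M
% ionization = x/C₀ × 100% = 2.30 × 10^-2/0.821 × 100% = 2.8%

2.8%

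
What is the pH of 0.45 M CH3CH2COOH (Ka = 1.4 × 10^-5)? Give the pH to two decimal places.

pH = 2.60

CH3CH2COOH ⇌ CH3CH2COO- + H+
Ka = [H+]²/(0.45 − [H+]) = 1.4 × 10^-5
Since Ka ≪ C₀, [H+] ≈ √(Ka·C₀) = 2.51 × 10^-3 M.
Check: 0.56% ionized — well under 5%, approximation valid.
pH = −log[H+] = −log(2.51 × 10^-3) = 2.60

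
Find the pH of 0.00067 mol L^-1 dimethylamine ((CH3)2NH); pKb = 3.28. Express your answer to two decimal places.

(CH3)2NH + H2O ⇌ (CH3)2NH2+ + OH-
Kb = 10^(−3.28) = 5.25 × 10^-4
Kb = [OH-]²/(0.00067 − [OH-]) = 5.25 × 10^-4
[OH-] is not negligible relative to C₀; solve [OH-]² + 0.000525·[OH-] − 3.52e-07 = 0.
[OH-] = [−0.000525 + √(0.000525² + 1.41e-06)]/2 = 3.86 × 10^-4 M
pOH = −log(3.86 × 10^-4) = 3.41; pH = 14.00 − 3.41 = 10.59

pH = 10.59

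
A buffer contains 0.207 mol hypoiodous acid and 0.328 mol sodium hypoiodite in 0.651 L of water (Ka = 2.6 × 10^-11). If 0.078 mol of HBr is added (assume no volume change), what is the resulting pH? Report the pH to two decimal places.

After neutralization: n(HOI) = 0.285 mol, n(OI-) = 0.25 mol.
pKa = −log(2.6 × 10^-11) = 10.585
pH = pKa + log(n_OI-/n_HOI) = 10.585 + log(0.25/0.285) = 10.585 + (-0.057)

pH = 10.53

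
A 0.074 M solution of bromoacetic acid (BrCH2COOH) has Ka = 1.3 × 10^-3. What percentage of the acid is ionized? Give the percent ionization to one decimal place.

BrCH2COOH ⇌ BrCH2COO- + H+; let x = [H+] at equilibrium.
Solve x² + 0.0013x − 9.62e-05 = 0 → x = 9.18 × 10^-3 M
Fraction ionized = 9.18 × 10^-3 / 0.074 = 0.1241 → 12.4%

12.4%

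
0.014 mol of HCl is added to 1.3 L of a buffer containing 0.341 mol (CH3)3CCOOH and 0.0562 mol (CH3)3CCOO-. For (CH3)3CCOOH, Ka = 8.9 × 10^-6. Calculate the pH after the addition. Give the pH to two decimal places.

pH = 4.13

After neutralization: n((CH3)3CCOOH) = 0.355 mol, n((CH3)3CCOO-) = 0.0422 mol.
pKa = −log(8.9 × 10^-6) = 5.051
pH = pKa + log([A⁻]/[HA]) = 5.051 + log(0.0422/0.355) = 5.051 -0.925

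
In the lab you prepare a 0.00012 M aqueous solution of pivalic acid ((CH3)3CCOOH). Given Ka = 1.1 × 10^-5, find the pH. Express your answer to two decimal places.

pH = 4.51

(CH3)3CCOOH ⇌ (CH3)3CCOO- + H+
Ka = [H+]²/(0.00012 − [H+]) = 1.1 × 10^-5
The 5% rule fails; solving [H+]² + Ka·[H+] − Ka·C₀ = 0 exactly:
[H+] = [−1.1e-05 + √(1.1e-05² + 5.28e-09)]/2 = 3.12 × 10^-5 M
pH = −log[H+] = −log(3.12 × 10^-5) = 4.51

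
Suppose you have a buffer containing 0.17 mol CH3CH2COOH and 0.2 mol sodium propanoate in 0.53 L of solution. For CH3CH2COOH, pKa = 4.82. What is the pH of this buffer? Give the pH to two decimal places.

pH = pKa + log([A⁻]/[HA]) = 4.82 + log(0.2/0.17)
pH = 4.82 + (+0.071) = 4.89

pH = 4.89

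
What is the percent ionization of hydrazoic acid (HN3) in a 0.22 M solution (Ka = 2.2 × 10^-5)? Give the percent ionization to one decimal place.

HN3 ⇌ N3- + H+; let x = [H+] at equilibrium.
x ≈ √(Ka·C₀) = √(2.2 × 10^-5 × 0.22) = 2.20 × 10^-3 M
% ionization = x/C₀ × 100% = 2.20 × 10^-3/0.22 × 100% = 1.0%

1.0%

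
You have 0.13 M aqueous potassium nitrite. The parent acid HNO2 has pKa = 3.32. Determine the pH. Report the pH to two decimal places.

NO2- is the conjugate base of the weak acid HNO2.
Ka = 10^(−3.32) = 4.79 × 10^-4
Kb = Kw/Ka = 1.0×10^-14 / 4.79 × 10^-4 = 2.09 × 10^-11
Kb = [OH-]²/(0.13 − [OH-]) = 2.09 × 10^-11
Since Kb ≪ C₀, [OH-] ≈ √(Kb·C₀) = 1.65 × 10^-6 M.
pOH = −log(1.65 × 10^-6) = 5.78; pH = 14.00 − 5.78 = 8.22

pH = 8.22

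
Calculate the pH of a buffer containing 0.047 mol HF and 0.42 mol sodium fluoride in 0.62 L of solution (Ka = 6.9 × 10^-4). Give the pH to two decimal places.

pH = 4.11

pKa = −log(6.9 × 10^-4) = 3.161
pH = pKa + log([A⁻]/[HA]) = 3.161 + log(0.42/0.047)
pH = 3.161 + (+0.951) = 4.11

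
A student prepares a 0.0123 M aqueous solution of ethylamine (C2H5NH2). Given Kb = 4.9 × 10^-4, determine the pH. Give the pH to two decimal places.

pH = 11.35

C2H5NH2 + H2O ⇌ C2H5NH3+ + OH-
Kb = [OH-]²/(0.0123 − [OH-]) = 4.9 × 10^-4
Here C₀/Kb ≈ 25.1, so the small-[OH-] approximation fails. Use the quadratic:
[OH-] = [−0.00049 + √(0.00049² + 2.41e-05)]/2 = 2.22 × 10^-3 M
pOH = −log(2.22 × 10^-3) = 2.65; pH = 14.00 − 2.65 = 11.35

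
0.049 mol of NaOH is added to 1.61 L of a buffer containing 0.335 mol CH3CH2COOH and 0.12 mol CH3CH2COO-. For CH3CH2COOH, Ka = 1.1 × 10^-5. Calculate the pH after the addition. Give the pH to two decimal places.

pH = 4.73

OH- converts CH3CH2COOH to CH3CH2COO-: CH3CH2COOH → 0.286 mol, CH3CH2COO- → 0.169 mol.
pKa = −log(1.1 × 10^-5) = 4.959
Henderson–Hasselbalch with mole ratio 0.169/0.286: pH = 4.959 + (-0.228)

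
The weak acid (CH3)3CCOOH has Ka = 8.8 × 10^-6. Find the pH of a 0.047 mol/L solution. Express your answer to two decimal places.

pH = 3.19

(CH3)3CCOOH ⇌ (CH3)3CCOO- + H+
Ka = x²/(0.047 − x) = 8.8 × 10^-6
Assume x ≪ 0.047: x ≈ √(8.8 × 10^-6 × 0.047) = 6.43 × 10^-4 M
(x/C₀ = 1.4% < 5%, so the approximation holds.)
pH = −log[H+] = −log(6.43 × 10^-4) = 3.19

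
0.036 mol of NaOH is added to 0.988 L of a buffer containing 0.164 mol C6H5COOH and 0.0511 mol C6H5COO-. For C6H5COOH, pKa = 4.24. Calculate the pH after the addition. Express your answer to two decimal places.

pH = 4.07

OH- converts C6H5COOH to C6H5COO-: C6H5COOH → 0.128 mol, C6H5COO- → 0.0871 mol.
Henderson–Hasselbalch with mole ratio 0.0871/0.128: pH = 4.24 + (-0.167)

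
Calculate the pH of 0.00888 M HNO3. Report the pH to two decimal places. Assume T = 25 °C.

pH = 2.05

HNO3 is a strong acid and dissociates completely, so [H+] = 0.00888 M.
pH = -log(0.00888) = 2.05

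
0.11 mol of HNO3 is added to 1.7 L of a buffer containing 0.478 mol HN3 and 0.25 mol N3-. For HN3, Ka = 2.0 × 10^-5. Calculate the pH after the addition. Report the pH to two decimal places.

pH = 4.08

After neutralization: n(HN3) = 0.588 mol, n(N3-) = 0.14 mol.
pKa = −log(2.0 × 10^-5) = 4.699
pH = pKa + log(n_N3-/n_HN3) = 4.699 + log(0.14/0.588) = 4.699 + (-0.623)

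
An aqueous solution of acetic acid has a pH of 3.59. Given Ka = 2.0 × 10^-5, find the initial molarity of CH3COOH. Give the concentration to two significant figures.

[H+] = 10^(-3.59) = 2.57 × 10^-4 M = x
Ka = x²/(C₀ − x) ⇒ C₀ = x + x²/Ka
C₀ = 2.57 × 10^-4 + (2.57 × 10^-4)²/(2.0 × 10^-5) = 3.56 × 10^-3 M

C₀ = 3.6 × 10^-3 M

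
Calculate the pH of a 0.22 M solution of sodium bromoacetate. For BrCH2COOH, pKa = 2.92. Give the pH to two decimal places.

BrCH2COO- is the conjugate base of the weak acid BrCH2COOH.
Ka = 10^(−2.92) = 1.20 × 10^-3
Kb = Kw/Ka = 1.0×10^-14 / 1.20 × 10^-3 = 8.33 × 10^-12
From the ICE table, Kb = [OH-]²/(0.22 − [OH-]) = 8.33 × 10^-12.
Assume [OH-] ≪ 0.22: [OH-] ≈ √(8.33 × 10^-12 × 0.22) = 1.35 × 10^-6 M
pOH = −log(1.35 × 10^-6) = 5.87; pH = 14.00 − 5.87 = 8.13

pH = 8.13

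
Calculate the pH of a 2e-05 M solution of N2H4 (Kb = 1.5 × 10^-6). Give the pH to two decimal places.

pH = 8.68

N2H4 + H2O ⇌ N2H5+ + OH-
Kb = [OH-]²/(2e-05 − [OH-]) = 1.5 × 10^-6
Here C₀/Kb ≈ 13.3, so the small-[OH-] approximation fails. Use the quadratic:
[OH-] = (−Kb + √(Kb² + 4·Kb·C₀))/2 = 4.78 × 10^-6 M
pOH = 5.32, so pH = 14.00 − pOH = 8.68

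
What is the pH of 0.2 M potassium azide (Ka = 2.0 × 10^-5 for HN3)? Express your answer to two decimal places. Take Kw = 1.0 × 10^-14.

N3- is the conjugate base of the weak acid HN3.
Kb = Kw/Ka = 1.0×10^-14 / 2.0 × 10^-5 = 5.00 × 10^-10
From the ICE table, Kb = [OH-]²/(0.2 − [OH-]) = 5.00 × 10^-10.
Assume [OH-] ≪ 0.2: [OH-] ≈ √(5.00 × 10^-10 × 0.2) = 1.00 × 10^-5 M
pOH = 5.00, so pH = 14.00 − pOH = 9.00

pH = 9.00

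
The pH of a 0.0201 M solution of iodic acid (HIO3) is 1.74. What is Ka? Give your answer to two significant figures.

Ka = 1.7 × 10^-1

[H+] = 10^(-1.74) = 1.82 × 10^-2 M
At equilibrium [HA] = 0.0201 − 1.82 × 10^-2 = 1.90 × 10^-3 M
Ka = [H+][A-]/[HA] = (1.82 × 10^-2)² / 1.90 × 10^-3 = 1.7 × 10^-1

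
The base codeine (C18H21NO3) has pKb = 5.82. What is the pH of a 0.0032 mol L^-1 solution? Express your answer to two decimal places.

C18H21NO3 + H2O ⇌ C18H22NO3+ + OH-
Kb = 10^(−5.82) = 1.51 × 10^-6
From the ICE table, Kb = x²/(0.0032 − x) = 1.51 × 10^-6.
Neglecting x in the denominator: x = √(1.51 × 10^-6 × 0.0032) = 6.95 × 10^-5 M
pOH = 4.16, so pH = 14.00 − pOH = 9.84

pH = 9.84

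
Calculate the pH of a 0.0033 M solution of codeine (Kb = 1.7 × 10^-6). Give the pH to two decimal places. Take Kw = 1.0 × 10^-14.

C18H21NO3 + H2O ⇌ C18H22NO3+ + OH-
Kb = x²/(0.0033 − x) = 1.7 × 10^-6
Assume x ≪ 0.0033: x ≈ √(1.7 × 10^-6 × 0.0033) = 7.49 × 10^-5 M
Check: 2.3% ionized — well under 5%, approximation valid.
pOH = 4.13, so pH = 14.00 − pOH = 9.87

pH = 9.87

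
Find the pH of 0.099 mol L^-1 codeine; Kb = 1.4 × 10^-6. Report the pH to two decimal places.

pH = 10.57

C18H21NO3 + H2O ⇌ C18H22NO3+ + OH-
From the ICE table, Kb = [OH-]²/(0.099 − [OH-]) = 1.4 × 10^-6.
Since Kb ≪ C₀, [OH-] ≈ √(Kb·C₀) = 3.72 × 10^-4 M.
pOH = 3.43, so pH = 14.00 − pOH = 10.57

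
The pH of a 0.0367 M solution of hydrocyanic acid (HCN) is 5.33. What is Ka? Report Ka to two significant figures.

Ka = 6.0 × 10^-10

[H+] = 10^(-5.33) = 4.68 × 10^-6 M
At equilibrium [HA] = 0.0367 − 4.68 × 10^-6 = 3.67 × 10^-2 M
Ka = [H+][A-]/[HA] = (4.68 × 10^-6)² / 3.67 × 10^-2 = 6.0 × 10^-10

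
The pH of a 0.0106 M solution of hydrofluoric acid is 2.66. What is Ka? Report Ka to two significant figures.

[H+] = 10^(-2.66) = 2.19 × 10^-3 M
At equilibrium [HA] = 0.0106 − 2.19 × 10^-3 = 8.41 × 10^-3 M
Ka = [H+][A-]/[HA] = (2.19 × 10^-3)² / 8.41 × 10^-3 = 5.7 × 10^-4

Ka = 5.7 × 10^-4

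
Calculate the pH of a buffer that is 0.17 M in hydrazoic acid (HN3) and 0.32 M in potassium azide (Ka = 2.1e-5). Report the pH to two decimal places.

pKa = −log(2.1 × 10^-5) = 4.678
Using pH = pKa + log([base]/[acid]) with [base]/[acid] = 0.32/0.17:
pH = 4.678 + (+0.275) = 4.95

pH = 4.95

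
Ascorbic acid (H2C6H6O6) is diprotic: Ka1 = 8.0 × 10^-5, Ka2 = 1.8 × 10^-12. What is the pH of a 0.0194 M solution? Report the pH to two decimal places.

Since Ka1 ≫ Ka2, the first ionization dominates [H+].
Ka1 = x²/(0.0194 − x) = 8.0 × 10^-5
Solving the quadratic: x = (−Ka1 + √(Ka1² + 4·Ka1·C₀))/2 = 1.21 × 10^-3 M
pH = −log(1.21 × 10^-3) = 2.92

pH = 2.92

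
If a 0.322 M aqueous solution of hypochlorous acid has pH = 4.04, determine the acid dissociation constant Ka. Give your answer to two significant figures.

[H+] = 10^(-4.04) = 9.12 × 10^-5 M
At equilibrium [HA] = 0.322 − 9.12 × 10^-5 = 3.22 × 10^-1 M
Ka = [H+][A-]/[HA] = (9.12 × 10^-5)² / 3.22 × 10^-1 = 2.6 × 10^-8

Ka = 2.6 × 10^-8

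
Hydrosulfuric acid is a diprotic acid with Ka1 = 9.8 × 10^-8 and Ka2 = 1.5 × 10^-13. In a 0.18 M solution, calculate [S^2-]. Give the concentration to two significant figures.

1.5 × 10^-13 M

First ionization gives [H+] ≈ [HS-] = 1.33 × 10^-4 M.
Second step: Ka2 = [H+][S^2-]/[HS-] ≈ [S^2-] (since [H+] ≈ [HS-]).
So [S^2-] ≈ Ka2.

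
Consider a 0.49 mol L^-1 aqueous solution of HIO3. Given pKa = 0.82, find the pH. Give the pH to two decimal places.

pH = 0.68

HIO3 ⇌ IO3- + H+
Ka = 10^(−0.82) = 1.51 × 10^-1
From the ICE table, Ka = x²/(0.49 − x) = 1.51 × 10^-1.
Here C₀/Ka ≈ 3.25, so the small-x approximation fails. Use the quadratic:
x = [−0.151 + √(0.151² + 0.296)]/2 = 2.07 × 10^-1 M
pH = −log(2.07 × 10^-1) = 0.68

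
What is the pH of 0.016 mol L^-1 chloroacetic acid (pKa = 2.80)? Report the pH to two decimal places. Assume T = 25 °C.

pH = 2.37

ClCH2COOH ⇌ ClCH2COO- + H+
Ka = 10^(−2.80) = 1.58 × 10^-3
Ka = x²/(0.016 − x) = 1.58 × 10^-3
x is not negligible relative to C₀; solve x² + 0.00158·x − 2.53e-05 = 0.
x = [−0.00158 + √(0.00158² + 0.000101)]/2 = 4.30 × 10^-3 M
pH = −log(4.30 × 10^-3) = 2.37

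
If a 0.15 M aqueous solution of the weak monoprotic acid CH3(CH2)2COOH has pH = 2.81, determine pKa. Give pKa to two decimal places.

[H+] = 10^(-2.81) = 1.55 × 10^-3 M
At equilibrium [HA] = 0.15 − 1.55 × 10^-3 = 1.48 × 10^-1 M
Ka = [H+][A-]/[HA] = (1.55 × 10^-3)² / 1.48 × 10^-1 = 1.62 × 10^-5
pKa = -log(1.62 × 10^-5) = 4.79

pKa = 4.79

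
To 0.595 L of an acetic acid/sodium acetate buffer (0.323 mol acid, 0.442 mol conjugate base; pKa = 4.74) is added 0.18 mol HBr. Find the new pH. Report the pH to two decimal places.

pH = 4.46

Added H+ converts CH3COO- to CH3COOH: CH3COOH → 0.503 mol, CH3COO- → 0.262 mol.
pH = pKa + log(n_CH3COO-/n_CH3COOH) = 4.74 + log(0.262/0.503) = 4.74 + (-0.283)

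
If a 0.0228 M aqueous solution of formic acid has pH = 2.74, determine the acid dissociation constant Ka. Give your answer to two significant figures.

[H+] = 10^(-2.74) = 1.82 × 10^-3 M
At equilibrium [HA] = 0.0228 − 1.82 × 10^-3 = 2.10 × 10^-2 M
Ka = [H+][A-]/[HA] = (1.82 × 10^-3)² / 2.10 × 10^-2 = 1.6 × 10^-4

Ka = 1.6 × 10^-4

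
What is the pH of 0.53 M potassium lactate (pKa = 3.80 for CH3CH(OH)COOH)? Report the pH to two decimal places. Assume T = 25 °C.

pH = 8.76

CH3CH(OH)COO- is the conjugate base of the weak acid CH3CH(OH)COOH.
Ka = 10^(−3.80) = 1.58 × 10^-4
Kb = Kw/Ka = 1.0×10^-14 / 1.58 × 10^-4 = 6.33 × 10^-11
From the ICE table, Kb = [OH-]²/(0.53 − [OH-]) = 6.33 × 10^-11.
Since Kb ≪ C₀, [OH-] ≈ √(Kb·C₀) = 5.79 × 10^-6 M.
Check: 0.0011% ionized — well under 5%, approximation valid.
pOH = 5.24, so pH = 14.00 − pOH = 8.76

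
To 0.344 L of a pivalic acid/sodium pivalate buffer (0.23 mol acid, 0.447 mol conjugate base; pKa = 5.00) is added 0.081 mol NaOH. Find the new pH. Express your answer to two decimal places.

pH = 5.55

OH- converts (CH3)3CCOOH to (CH3)3CCOO-: (CH3)3CCOOH → 0.149 mol, (CH3)3CCOO- → 0.528 mol.
Henderson–Hasselbalch with mole ratio 0.528/0.149: pH = 5.00 + (+0.549)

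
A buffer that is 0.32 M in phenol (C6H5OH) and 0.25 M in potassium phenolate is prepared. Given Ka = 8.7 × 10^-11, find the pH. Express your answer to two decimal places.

pKa = −log(8.7 × 10^-11) = 10.060
Henderson–Hasselbalch: pH = pKa + log([C6H5O-]/[C6H5OH]) = 10.060 + log(0.25/0.32)
pH = 10.060 + (-0.107) = 9.95

pH = 9.95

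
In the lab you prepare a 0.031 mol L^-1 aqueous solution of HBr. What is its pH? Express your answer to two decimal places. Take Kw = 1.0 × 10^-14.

HBr is a strong acid and dissociates completely, so [H+] = 0.031 M.
pH = -log(0.031) = 1.51

pH = 1.51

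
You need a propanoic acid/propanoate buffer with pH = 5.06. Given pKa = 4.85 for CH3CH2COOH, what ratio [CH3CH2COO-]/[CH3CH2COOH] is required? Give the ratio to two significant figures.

ratio = 1.6

pH = pKa + log(r) ⇒ log(r) = 5.06 − 4.85 = +0.21
r = [CH3CH2COO-]/[CH3CH2COOH] = 10^(+0.21) = 1.62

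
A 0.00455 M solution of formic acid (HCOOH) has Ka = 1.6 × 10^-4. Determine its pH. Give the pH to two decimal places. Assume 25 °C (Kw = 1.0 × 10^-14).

pH = 3.11

HCOOH ⇌ HCOO- + H+
From the ICE table, Ka = [H+]²/(0.00455 − [H+]) = 1.6 × 10^-4.
Here C₀/Ka ≈ 28.4, so the small-[H+] approximation fails. Use the quadratic:
[H+] = (−Ka + √(Ka² + 4·Ka·C₀))/2 = 7.77 × 10^-4 M
pH = −log(7.77 × 10^-4) = 3.11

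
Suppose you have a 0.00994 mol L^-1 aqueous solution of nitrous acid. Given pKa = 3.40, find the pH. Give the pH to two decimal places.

pH = 2.74

HNO2 ⇌ NO2- + H+
Ka = 10^(−3.40) = 3.98 × 10^-4
From the ICE table, Ka = [H+]²/(0.00994 − [H+]) = 3.98 × 10^-4.
The 5% rule fails; solving [H+]² + Ka·[H+] − Ka·C₀ = 0 exactly:
[H+] = (−Ka + √(Ka² + 4·Ka·C₀))/2 = 1.80 × 10^-3 M
pH = −log(1.80 × 10^-3) = 2.74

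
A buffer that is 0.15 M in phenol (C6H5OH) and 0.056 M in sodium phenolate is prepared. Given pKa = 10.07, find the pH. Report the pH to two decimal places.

pH = 9.64

Henderson–Hasselbalch: pH = pKa + log([C6H5O-]/[C6H5OH]) = 10.07 + log(0.056/0.15)
pH = 10.07 + (-0.428) = 9.64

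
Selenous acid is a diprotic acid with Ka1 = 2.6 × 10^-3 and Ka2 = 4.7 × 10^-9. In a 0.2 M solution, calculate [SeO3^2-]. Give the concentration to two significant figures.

4.7 × 10^-9 M

First ionization gives [H+] ≈ [HSeO3-] = 2.15 × 10^-2 M.
Second step: Ka2 = [H+][SeO3^2-]/[HSeO3-] ≈ [SeO3^2-] (since [H+] ≈ [HSeO3-]).
So [SeO3^2-] ≈ Ka2.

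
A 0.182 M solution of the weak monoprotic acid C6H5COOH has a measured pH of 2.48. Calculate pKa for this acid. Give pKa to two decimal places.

[H+] = 10^(-2.48) = 3.31 × 10^-3 M
At equilibrium [HA] = 0.182 − 3.31 × 10^-3 = 1.79 × 10^-1 M
Ka = [H+][A-]/[HA] = (3.31 × 10^-3)² / 1.79 × 10^-1 = 6.12 × 10^-5
pKa = -log(6.12 × 10^-5) = 4.21

pKa = 4.21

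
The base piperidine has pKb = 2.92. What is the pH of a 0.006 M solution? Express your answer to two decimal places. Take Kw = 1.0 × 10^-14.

C5H10NH + H2O ⇌ C5H10NH2+ + OH-
Kb = 10^(−2.92) = 1.20 × 10^-3
From the ICE table, Kb = x²/(0.006 − x) = 1.20 × 10^-3.
Here C₀/Kb ≈ 5, so the small-x approximation fails. Use the quadratic:
x = (−Kb + √(Kb² + 4·Kb·C₀))/2 = 2.15 × 10^-3 M
pOH = −log(2.15 × 10^-3) = 2.67; pH = 14.00 − 2.67 = 11.33

pH = 11.33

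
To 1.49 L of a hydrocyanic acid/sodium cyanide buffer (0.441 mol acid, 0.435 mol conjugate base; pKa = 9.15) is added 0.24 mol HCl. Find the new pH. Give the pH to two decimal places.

pH = 8.61

Added H+ converts CN- to HCN: HCN → 0.681 mol, CN- → 0.195 mol.
pH = pKa + log([A⁻]/[HA]) = 9.15 + log(0.195/0.681) = 9.15 -0.543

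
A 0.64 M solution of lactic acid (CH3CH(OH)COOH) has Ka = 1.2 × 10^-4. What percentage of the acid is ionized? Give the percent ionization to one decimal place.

CH3CH(OH)COOH ⇌ CH3CH(OH)COO- + H+; let x = [H+] at equilibrium.
x ≈ √(Ka·C₀) = √(1.2 × 10^-4 × 0.64) = 8.76 × 10^-3 M
Fraction ionized = 8.76 × 10^-3 / 0.64 = 0.0137 → 1.4%

1.4%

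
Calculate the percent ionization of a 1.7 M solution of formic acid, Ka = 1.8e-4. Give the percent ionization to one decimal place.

HCOOH ⇌ HCOO- + H+; let x = [H+] at equilibrium.
x ≈ √(Ka·C₀) = √(1.8 × 10^-4 × 1.7) = 1.75 × 10^-2 M
% ionization = x/C₀ × 100% = 1.75 × 10^-2/1.7 × 100% = 1.0%

1.0%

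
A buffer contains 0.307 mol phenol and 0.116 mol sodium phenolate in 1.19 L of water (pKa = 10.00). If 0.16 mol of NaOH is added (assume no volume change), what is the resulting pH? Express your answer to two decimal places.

pH = 10.27

OH- converts C6H5OH to C6H5O-: C6H5OH → 0.147 mol, C6H5O- → 0.276 mol.
Henderson–Hasselbalch with mole ratio 0.276/0.147: pH = 10.00 + (+0.274)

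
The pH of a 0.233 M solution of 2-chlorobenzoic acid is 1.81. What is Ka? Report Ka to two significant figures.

Ka = 1.1 × 10^-3

[H+] = 10^(-1.81) = 1.55 × 10^-2 M
At equilibrium [HA] = 0.233 − 1.55 × 10^-2 = 2.18 × 10^-1 M
Ka = [H+][A-]/[HA] = (1.55 × 10^-2)² / 2.18 × 10^-1 = 1.1 × 10^-3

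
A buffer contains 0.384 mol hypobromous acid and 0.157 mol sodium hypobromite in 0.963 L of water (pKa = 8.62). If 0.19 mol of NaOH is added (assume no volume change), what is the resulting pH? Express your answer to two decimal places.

pH = 8.87

After neutralization: n(HOBr) = 0.194 mol, n(OBr-) = 0.347 mol.
pH = pKa + log([A⁻]/[HA]) = 8.62 + log(0.347/0.194) = 8.62 +0.253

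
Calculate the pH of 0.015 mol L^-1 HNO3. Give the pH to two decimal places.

HNO3 is a strong acid and dissociates completely, so [H+] = 0.015 M.
pH = -log(0.015) = 1.82

pH = 1.82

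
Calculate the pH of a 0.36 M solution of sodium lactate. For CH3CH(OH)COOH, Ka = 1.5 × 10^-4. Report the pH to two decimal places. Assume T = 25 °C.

pH = 8.69

CH3CH(OH)COO- is the conjugate base of the weak acid CH3CH(OH)COOH.
Kb = Kw/Ka = 1.0×10^-14 / 1.5 × 10^-4 = 6.67 × 10^-11
From the ICE table, Kb = [OH-]²/(0.36 − [OH-]) = 6.67 × 10^-11.
Neglecting [OH-] in the denominator: [OH-] = √(6.67 × 10^-11 × 0.36) = 4.90 × 10^-6 M
Check: 0.0014% ionized — well under 5%, approximation valid.
pOH = 5.31, so pH = 14.00 − pOH = 8.69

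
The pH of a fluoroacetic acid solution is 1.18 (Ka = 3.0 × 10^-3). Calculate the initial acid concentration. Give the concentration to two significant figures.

[H+] = 10^(-1.18) = 6.61 × 10^-2 M = x
Ka = x²/(C₀ − x) ⇒ C₀ = x + x²/Ka
C₀ = 6.61 × 10^-2 + (6.61 × 10^-2)²/(3.0 × 10^-3) = 1.52 M

C₀ = 1.5 M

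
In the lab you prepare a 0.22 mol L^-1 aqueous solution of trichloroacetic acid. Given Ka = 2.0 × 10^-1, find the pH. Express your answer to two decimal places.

Cl3CCOOH ⇌ Cl3CCOO- + H+
From the ICE table, Ka = [H+]²/(0.22 − [H+]) = 2.0 × 10^-1.
[H+] is not negligible relative to C₀; solve [H+]² + 0.2·[H+] − 0.044 = 0.
[H+] = (−Ka + √(Ka² + 4·Ka·C₀))/2 = 1.32 × 10^-1 M
pH = −log(1.32 × 10^-1) = 0.88

pH = 0.88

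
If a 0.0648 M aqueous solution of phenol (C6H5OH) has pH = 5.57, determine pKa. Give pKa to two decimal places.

pKa = 9.95

[H+] = 10^(-5.57) = 2.69 × 10^-6 M
At equilibrium [HA] = 0.0648 − 2.69 × 10^-6 = 6.48 × 10^-2 M
Ka = [H+][A-]/[HA] = (2.69 × 10^-6)² / 6.48 × 10^-2 = 1.12 × 10^-10
pKa = -log(1.12 × 10^-10) = 9.95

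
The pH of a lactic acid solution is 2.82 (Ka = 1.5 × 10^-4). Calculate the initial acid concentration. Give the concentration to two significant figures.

[H+] = 10^(-2.82) = 1.51 × 10^-3 M = x
Ka = x²/(C₀ − x) ⇒ C₀ = x + x²/Ka
C₀ = 1.51 × 10^-3 + (1.51 × 10^-3)²/(1.5 × 10^-4) = 1.67 × 10^-2 M

C₀ = 1.7 × 10^-2 M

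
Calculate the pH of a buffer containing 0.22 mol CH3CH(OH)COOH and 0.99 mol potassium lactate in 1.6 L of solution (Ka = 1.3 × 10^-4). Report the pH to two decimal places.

pKa = −log(1.3 × 10^-4) = 3.886
Using pH = pKa + log([base]/[acid]) with [base]/[acid] = 0.99/0.22:
pH = 3.886 + (+0.653) = 4.54

pH = 4.54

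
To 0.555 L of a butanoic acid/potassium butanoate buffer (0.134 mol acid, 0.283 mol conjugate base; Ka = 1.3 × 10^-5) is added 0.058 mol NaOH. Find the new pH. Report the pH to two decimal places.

OH- converts CH3(CH2)2COOH to CH3(CH2)2COO-: CH3(CH2)2COOH → 0.076 mol, CH3(CH2)2COO- → 0.341 mol.
pKa = −log(1.3 × 10^-5) = 4.886
pH = pKa + log(n_CH3(CH2)2COO-/n_CH3(CH2)2COOH) = 4.886 + log(0.341/0.076) = 4.886 + (+0.652)

pH = 5.54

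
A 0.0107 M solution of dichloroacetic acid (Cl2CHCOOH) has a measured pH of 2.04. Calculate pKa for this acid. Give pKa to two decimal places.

pKa = 1.28

[H+] = 10^(-2.04) = 9.12 × 10^-3 M
At equilibrium [HA] = 0.0107 − 9.12 × 10^-3 = 1.58 × 10^-3 M
Ka = [H+][A-]/[HA] = (9.12 × 10^-3)² / 1.58 × 10^-3 = 5.26 × 10^-2
pKa = -log(5.26 × 10^-2) = 1.28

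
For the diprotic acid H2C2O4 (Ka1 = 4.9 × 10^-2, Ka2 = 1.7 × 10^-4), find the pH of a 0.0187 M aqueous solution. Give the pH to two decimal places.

pH = 1.84

Since Ka1 ≫ Ka2, the first ionization dominates [H+].
Ka1 = x²/(0.0187 − x) = 4.9 × 10^-2
Solving the quadratic: x = (−Ka1 + √(Ka1² + 4·Ka1·C₀))/2 = 1.44 × 10^-2 M
pH = −log(1.44 × 10^-2) = 1.84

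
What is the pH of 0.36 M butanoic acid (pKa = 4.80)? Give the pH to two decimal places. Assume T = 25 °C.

pH = 2.62

CH3(CH2)2COOH ⇌ CH3(CH2)2COO- + H+
Ka = 10^(−4.80) = 1.58 × 10^-5
Ka = x²/(0.36 − x) = 1.58 × 10^-5
Neglecting x in the denominator: x = √(1.58 × 10^-5 × 0.36) = 2.38 × 10^-3 M
pH = −log[H+] = −log(2.38 × 10^-3) = 2.62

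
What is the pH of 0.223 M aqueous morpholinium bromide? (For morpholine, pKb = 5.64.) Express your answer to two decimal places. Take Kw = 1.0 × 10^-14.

pH = 4.51

C4H8ONH2+ is the conjugate acid of the weak base C4H8ONH.
Kb = 10^(−5.64) = 2.29 × 10^-6
Ka = Kw/Kb = 1.0×10^-14 / 2.29 × 10^-6 = 4.37 × 10^-9
From the ICE table, Ka = [H+]²/(0.223 − [H+]) = 4.37 × 10^-9.
Neglecting [H+] in the denominator: [H+] = √(4.37 × 10^-9 × 0.223) = 3.12 × 10^-5 M
pH = −log[H+] = −log(3.12 × 10^-5) = 4.51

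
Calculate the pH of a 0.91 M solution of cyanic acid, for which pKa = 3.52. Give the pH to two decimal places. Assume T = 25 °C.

HOCN ⇌ OCN- + H+
Ka = 10^(−3.52) = 3.02 × 10^-4
Ka = x²/(0.91 − x) = 3.02 × 10^-4
Since Ka ≪ C₀, x ≈ √(Ka·C₀) = 1.66 × 10^-2 M.
Check: 1.8% ionized — well under 5%, approximation valid.
pH = −log[H+] = −log(1.66 × 10^-2) = 1.78

pH = 1.78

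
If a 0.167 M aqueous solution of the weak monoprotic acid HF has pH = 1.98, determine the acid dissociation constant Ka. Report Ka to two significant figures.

Ka = 7.0 × 10^-4

[H+] = 10^(-1.98) = 1.05 × 10^-2 M
At equilibrium [HA] = 0.167 − 1.05 × 10^-2 = 1.57 × 10^-1 M
Ka = [H+][A-]/[HA] = (1.05 × 10^-2)² / 1.57 × 10^-1 = 7.0 × 10^-4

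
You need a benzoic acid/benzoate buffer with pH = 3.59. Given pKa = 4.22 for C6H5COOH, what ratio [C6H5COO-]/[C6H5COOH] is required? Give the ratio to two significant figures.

ratio = 0.23

pH = pKa + log(r) ⇒ log(r) = 3.59 − 4.22 = -0.63
r = [C6H5COO-]/[C6H5COOH] = 10^(-0.63) = 0.234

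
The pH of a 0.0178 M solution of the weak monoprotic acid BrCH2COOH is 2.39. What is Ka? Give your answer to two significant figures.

Ka = 1.2 × 10^-3

[H+] = 10^(-2.39) = 4.07 × 10^-3 M
At equilibrium [HA] = 0.0178 − 4.07 × 10^-3 = 1.37 × 10^-2 M
Ka = [H+][A-]/[HA] = (4.07 × 10^-3)² / 1.37 × 10^-2 = 1.2 × 10^-3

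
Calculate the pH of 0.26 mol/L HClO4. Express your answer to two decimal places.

pH = 0.59

HClO4 is a strong acid and dissociates completely, so [H+] = 0.26 M.
pH = -log(0.26) = 0.59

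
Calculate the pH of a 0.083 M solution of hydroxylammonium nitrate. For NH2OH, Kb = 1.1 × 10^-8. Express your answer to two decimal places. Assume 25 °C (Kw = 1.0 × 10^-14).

NH3OH+ is the conjugate acid of the weak base NH2OH.
Ka = Kw/Kb = 1.0×10^-14 / 1.1 × 10^-8 = 9.09 × 10^-7
From the ICE table, Ka = x²/(0.083 − x) = 9.09 × 10^-7.
Since Ka ≪ C₀, x ≈ √(Ka·C₀) = 2.75 × 10^-4 M.
(x/C₀ = 0.33% < 5%, so the approximation holds.)
pH = −log(2.75 × 10^-4) = 3.56

pH = 3.56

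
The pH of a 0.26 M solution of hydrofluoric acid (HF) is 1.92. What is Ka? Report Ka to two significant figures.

[H+] = 10^(-1.92) = 1.20 × 10^-2 M
At equilibrium [HA] = 0.26 − 1.20 × 10^-2 = 2.48 × 10^-1 M
Ka = [H+][A-]/[HA] = (1.20 × 10^-2)² / 2.48 × 10^-1 = 5.8 × 10^-4

Ka = 5.8 × 10^-4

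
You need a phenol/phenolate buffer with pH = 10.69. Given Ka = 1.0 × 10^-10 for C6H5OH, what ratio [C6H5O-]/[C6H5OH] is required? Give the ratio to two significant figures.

pKa = -log(1.0 × 10^-10) = 10.000
pH = pKa + log(r) ⇒ log(r) = 10.69 − 10.000 = +0.690
r = [C6H5O-]/[C6H5OH] = 10^(+0.690) = 4.9

ratio = 4.9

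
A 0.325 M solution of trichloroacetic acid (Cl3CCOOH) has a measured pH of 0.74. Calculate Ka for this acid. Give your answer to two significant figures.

Ka = 2.3 × 10^-1

[H+] = 10^(-0.74) = 1.82 × 10^-1 M
At equilibrium [HA] = 0.325 − 1.82 × 10^-1 = 1.43 × 10^-1 M
Ka = [H+][A-]/[HA] = (1.82 × 10^-1)² / 1.43 × 10^-1 = 2.3 × 10^-1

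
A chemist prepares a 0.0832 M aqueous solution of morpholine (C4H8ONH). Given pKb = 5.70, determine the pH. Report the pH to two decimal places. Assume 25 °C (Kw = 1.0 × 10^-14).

pH = 10.61

C4H8ONH + H2O ⇌ C4H8ONH2+ + OH-
Kb = 10^(−5.70) = 2.00 × 10^-6
Kb = x²/(0.0832 − x) = 2.00 × 10^-6
Since Kb ≪ C₀, x ≈ √(Kb·C₀) = 4.08 × 10^-4 M.
(x/C₀ = 0.49% < 5%, so the approximation holds.)
pOH = −log(4.08 × 10^-4) = 3.39; pH = 14.00 − 3.39 = 10.61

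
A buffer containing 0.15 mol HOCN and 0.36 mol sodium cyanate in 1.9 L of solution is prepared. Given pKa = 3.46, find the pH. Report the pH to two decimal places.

pH = 3.84

pH = pKa + log([A⁻]/[HA]) = 3.46 + log(0.36/0.15)
pH = 3.46 + (+0.380) = 3.84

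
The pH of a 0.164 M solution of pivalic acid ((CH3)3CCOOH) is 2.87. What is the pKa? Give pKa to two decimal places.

[H+] = 10^(-2.87) = 1.35 × 10^-3 M
At equilibrium [HA] = 0.164 − 1.35 × 10^-3 = 1.63 × 10^-1 M
Ka = [H+][A-]/[HA] = (1.35 × 10^-3)² / 1.63 × 10^-1 = 1.12 × 10^-5
pKa = -log(1.12 × 10^-5) = 4.95

pKa = 4.95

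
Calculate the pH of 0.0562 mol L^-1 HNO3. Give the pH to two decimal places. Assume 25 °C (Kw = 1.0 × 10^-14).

pH = 1.25

HNO3 is a strong acid and dissociates completely, so [H+] = 0.0562 M.
pH = -log(0.0562) = 1.25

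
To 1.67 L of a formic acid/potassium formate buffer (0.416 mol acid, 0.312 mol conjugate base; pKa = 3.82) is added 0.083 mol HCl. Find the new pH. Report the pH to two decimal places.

pH = 3.48

After neutralization: n(HCOOH) = 0.499 mol, n(HCOO-) = 0.229 mol.
pH = pKa + log(n_HCOO-/n_HCOOH) = 3.82 + log(0.229/0.499) = 3.82 + (-0.338)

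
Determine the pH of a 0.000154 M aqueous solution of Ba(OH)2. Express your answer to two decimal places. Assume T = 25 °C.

Ba(OH)2 is a strong base (each formula unit releases 2 OH-); [OH-] = 0.000308 M.
pOH = -log(0.000308) = 3.51
pH = 14.00 - 3.51 = 10.49

pH = 10.49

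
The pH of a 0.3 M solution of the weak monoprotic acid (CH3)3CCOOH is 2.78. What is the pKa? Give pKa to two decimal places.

[H+] = 10^(-2.78) = 1.66 × 10^-3 M
At equilibrium [HA] = 0.3 − 1.66 × 10^-3 = 2.98 × 10^-1 M
Ka = [H+][A-]/[HA] = (1.66 × 10^-3)² / 2.98 × 10^-1 = 9.25 × 10^-6
pKa = -log(9.25 × 10^-6) = 5.03

pKa = 5.03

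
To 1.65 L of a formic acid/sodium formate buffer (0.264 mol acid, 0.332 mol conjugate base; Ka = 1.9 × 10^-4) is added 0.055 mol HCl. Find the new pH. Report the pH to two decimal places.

After neutralization: n(HCOOH) = 0.319 mol, n(HCOO-) = 0.277 mol.
pKa = −log(1.9 × 10^-4) = 3.721
pH = pKa + log([A⁻]/[HA]) = 3.721 + log(0.277/0.319) = 3.721 -0.061

pH = 3.66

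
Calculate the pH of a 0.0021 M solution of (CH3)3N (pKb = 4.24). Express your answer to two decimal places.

pH = 10.51

(CH3)3N + H2O ⇌ (CH3)3NH+ + OH-
Kb = 10^(−4.24) = 5.75 × 10^-5
From the ICE table, Kb = [OH-]²/(0.0021 − [OH-]) = 5.75 × 10^-5.
The 5% rule fails; solving [OH-]² + Kb·[OH-] − Kb·C₀ = 0 exactly:
[OH-] = (−Kb + √(Kb² + 4·Kb·C₀))/2 = 3.20 × 10^-4 M
pOH = 3.49, so pH = 14.00 − pOH = 10.51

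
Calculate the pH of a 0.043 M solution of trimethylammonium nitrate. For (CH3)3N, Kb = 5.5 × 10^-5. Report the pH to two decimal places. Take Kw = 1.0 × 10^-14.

pH = 5.55

(CH3)3NH+ is the conjugate acid of the weak base (CH3)3N.
Ka = Kw/Kb = 1.0×10^-14 / 5.5 × 10^-5 = 1.82 × 10^-10
From the ICE table, Ka = x²/(0.043 − x) = 1.82 × 10^-10.
Neglecting x in the denominator: x = √(1.82 × 10^-10 × 0.043) = 2.80 × 10^-6 M
pH = −log(2.80 × 10^-6) = 5.55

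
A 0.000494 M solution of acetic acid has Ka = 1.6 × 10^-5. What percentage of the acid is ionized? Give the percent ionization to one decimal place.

16.5%

CH3COOH ⇌ CH3COO- + H+; let x = [H+] at equilibrium.
Solve x² + 1.6e-05x − 7.9e-09 = 0 → x = 8.13 × 10^-5 M
Fraction ionized = 8.13 × 10^-5 / 0.000494 = 0.1646 → 16.5%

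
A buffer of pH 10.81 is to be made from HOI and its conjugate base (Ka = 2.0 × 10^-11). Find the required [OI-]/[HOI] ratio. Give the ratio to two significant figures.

ratio = 1.3

pKa = -log(2.0 × 10^-11) = 10.699
pH = pKa + log(r) ⇒ log(r) = 10.81 − 10.699 = +0.111
r = [OI-]/[HOI] = 10^(+0.111) = 1.29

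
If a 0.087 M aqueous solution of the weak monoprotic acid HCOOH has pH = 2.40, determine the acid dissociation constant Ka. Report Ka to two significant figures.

Ka = 1.9 × 10^-4

[H+] = 10^(-2.40) = 3.98 × 10^-3 M
At equilibrium [HA] = 0.087 − 3.98 × 10^-3 = 8.30 × 10^-2 M
Ka = [H+][A-]/[HA] = (3.98 × 10^-3)² / 8.30 × 10^-2 = 1.9 × 10^-4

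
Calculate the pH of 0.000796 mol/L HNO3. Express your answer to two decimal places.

HNO3 is a strong acid and dissociates completely, so [H+] = 0.000796 M.
pH = -log(0.000796) = 3.10

pH = 3.10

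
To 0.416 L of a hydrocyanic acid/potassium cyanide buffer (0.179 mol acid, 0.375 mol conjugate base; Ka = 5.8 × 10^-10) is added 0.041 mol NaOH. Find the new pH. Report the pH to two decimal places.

pH = 9.72

After neutralization: n(HCN) = 0.138 mol, n(CN-) = 0.416 mol.
pKa = −log(5.8 × 10^-10) = 9.237
pH = pKa + log([A⁻]/[HA]) = 9.237 + log(0.416/0.138) = 9.237 +0.479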